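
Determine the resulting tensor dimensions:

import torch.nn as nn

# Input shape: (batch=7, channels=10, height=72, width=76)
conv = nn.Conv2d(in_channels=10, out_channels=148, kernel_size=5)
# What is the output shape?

Input shape: (7, 10, 72, 76)
Output shape: (7, 148, 68, 72)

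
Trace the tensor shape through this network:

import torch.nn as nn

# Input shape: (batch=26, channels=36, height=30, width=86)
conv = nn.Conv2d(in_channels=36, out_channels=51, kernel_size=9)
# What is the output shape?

Input shape: (26, 36, 30, 86)
Output shape: (26, 51, 22, 78)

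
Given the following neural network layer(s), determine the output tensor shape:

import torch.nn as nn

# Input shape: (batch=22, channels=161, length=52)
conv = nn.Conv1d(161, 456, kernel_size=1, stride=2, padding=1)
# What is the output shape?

Input shape: (22, 161, 52)
Output shape: (22, 456, 27)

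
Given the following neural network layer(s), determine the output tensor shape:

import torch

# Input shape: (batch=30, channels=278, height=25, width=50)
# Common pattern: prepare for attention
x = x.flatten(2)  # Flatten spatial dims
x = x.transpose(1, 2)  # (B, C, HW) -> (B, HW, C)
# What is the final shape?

Input shape: (30, 278, 25, 50)
  -> after flatten(2): (30, 278, 1250)
Output shape: (30, 1250, 278)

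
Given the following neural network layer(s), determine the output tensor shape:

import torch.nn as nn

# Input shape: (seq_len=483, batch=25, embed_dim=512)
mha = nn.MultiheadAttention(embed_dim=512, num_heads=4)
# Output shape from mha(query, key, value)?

Input shape: (483, 25, 512)
Output shape: (483, 25, 512)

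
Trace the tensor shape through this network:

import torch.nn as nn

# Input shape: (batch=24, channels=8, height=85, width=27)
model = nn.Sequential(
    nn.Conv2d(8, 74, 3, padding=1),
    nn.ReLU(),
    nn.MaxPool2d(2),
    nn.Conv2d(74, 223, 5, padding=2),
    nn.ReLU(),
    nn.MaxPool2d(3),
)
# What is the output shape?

Input shape: (24, 8, 85, 27)
  -> after first Conv2d: (24, 74, 85, 27)
  -> after first MaxPool2d: (24, 74, 42, 13)
  -> after second Conv2d: (24, 223, 42, 13)
Output shape: (24, 223, 14, 4)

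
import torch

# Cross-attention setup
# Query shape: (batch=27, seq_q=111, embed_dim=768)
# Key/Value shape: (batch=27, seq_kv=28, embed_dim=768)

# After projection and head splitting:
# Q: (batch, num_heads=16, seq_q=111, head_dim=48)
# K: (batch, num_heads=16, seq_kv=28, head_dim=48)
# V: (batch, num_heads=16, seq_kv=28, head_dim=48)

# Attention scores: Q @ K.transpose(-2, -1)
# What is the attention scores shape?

Input shape: (27, 111, 768)
Output shape: (27, 16, 111, 28)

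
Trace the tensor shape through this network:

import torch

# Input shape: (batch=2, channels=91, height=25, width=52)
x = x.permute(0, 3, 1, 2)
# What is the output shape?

Input shape: (2, 91, 25, 52)
Output shape: (2, 52, 91, 25)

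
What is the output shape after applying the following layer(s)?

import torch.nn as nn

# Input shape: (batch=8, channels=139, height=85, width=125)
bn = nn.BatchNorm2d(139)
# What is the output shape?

Input shape: (8, 139, 85, 125)
Output shape: (8, 139, 85, 125)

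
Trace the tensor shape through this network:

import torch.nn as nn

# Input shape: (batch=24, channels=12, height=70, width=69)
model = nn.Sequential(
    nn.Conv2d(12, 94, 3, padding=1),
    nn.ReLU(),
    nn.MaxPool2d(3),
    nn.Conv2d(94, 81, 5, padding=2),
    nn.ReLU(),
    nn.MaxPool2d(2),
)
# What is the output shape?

Input shape: (24, 12, 70, 69)
  -> after first Conv2d: (24, 94, 70, 69)
  -> after first MaxPool2d: (24, 94, 23, 23)
  -> after second Conv2d: (24, 81, 23, 23)
Output shape: (24, 81, 11, 11)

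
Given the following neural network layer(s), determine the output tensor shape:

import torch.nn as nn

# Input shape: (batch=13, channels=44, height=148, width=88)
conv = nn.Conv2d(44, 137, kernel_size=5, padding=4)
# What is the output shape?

Input shape: (13, 44, 148, 88)
Output shape: (13, 137, 152, 92)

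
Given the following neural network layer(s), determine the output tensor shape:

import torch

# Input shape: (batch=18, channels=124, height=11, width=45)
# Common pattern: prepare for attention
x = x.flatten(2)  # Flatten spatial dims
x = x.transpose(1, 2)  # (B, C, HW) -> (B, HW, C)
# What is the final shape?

Input shape: (18, 124, 11, 45)
  -> after flatten(2): (18, 124, 495)
Output shape: (18, 495, 124)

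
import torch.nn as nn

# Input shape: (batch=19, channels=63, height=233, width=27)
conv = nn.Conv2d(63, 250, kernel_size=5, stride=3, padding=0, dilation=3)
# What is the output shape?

Input shape: (19, 63, 233, 27)
Output shape: (19, 250, 74, 5)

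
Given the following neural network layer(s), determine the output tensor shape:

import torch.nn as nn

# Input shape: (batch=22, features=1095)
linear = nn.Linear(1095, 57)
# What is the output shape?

Input shape: (22, 1095)
Output shape: (22, 57)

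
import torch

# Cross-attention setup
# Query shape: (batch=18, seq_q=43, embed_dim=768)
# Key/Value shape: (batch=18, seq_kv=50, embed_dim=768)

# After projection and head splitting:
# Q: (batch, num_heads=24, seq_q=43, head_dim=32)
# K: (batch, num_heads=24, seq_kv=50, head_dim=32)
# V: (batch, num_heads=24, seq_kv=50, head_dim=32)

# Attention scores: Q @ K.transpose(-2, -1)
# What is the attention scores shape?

Input shape: (18, 43, 768)
Output shape: (18, 24, 43, 50)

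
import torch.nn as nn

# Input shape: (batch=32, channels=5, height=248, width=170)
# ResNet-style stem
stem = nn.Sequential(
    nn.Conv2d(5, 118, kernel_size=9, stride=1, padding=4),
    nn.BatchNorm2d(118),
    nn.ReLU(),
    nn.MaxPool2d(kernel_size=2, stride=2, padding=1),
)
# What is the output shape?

Input shape: (32, 5, 248, 170)
  -> after Conv2d 9x9 stride=1: (32, 118, 248, 170)
Output shape: (32, 118, 125, 86)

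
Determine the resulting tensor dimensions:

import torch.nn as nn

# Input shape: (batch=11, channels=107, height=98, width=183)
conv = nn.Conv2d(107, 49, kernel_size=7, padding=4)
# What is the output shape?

Input shape: (11, 107, 98, 183)
Output shape: (11, 49, 100, 185)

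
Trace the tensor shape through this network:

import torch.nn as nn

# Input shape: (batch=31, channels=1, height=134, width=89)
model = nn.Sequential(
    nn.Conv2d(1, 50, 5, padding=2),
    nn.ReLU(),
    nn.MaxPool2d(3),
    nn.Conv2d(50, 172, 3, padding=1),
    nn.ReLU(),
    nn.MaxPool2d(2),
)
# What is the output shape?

Input shape: (31, 1, 134, 89)
  -> after first Conv2d: (31, 50, 134, 89)
  -> after first MaxPool2d: (31, 50, 44, 29)
  -> after second Conv2d: (31, 172, 44, 29)
Output shape: (31, 172, 22, 14)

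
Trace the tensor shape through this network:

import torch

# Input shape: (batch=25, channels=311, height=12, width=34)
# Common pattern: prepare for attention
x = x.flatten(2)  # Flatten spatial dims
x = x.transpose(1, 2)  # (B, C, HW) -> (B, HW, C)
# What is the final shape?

Input shape: (25, 311, 12, 34)
  -> after flatten(2): (25, 311, 408)
Output shape: (25, 408, 311)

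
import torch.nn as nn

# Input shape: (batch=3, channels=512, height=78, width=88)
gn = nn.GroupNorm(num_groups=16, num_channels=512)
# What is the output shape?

Input shape: (3, 512, 78, 88)
Output shape: (3, 512, 78, 88)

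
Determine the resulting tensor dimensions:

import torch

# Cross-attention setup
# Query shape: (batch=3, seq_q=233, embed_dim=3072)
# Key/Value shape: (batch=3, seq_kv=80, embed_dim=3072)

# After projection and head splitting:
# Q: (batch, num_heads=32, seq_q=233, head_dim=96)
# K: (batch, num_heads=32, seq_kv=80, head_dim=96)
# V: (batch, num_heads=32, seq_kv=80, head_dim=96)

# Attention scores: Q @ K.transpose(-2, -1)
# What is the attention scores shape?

Input shape: (3, 233, 3072)
Output shape: (3, 32, 233, 80)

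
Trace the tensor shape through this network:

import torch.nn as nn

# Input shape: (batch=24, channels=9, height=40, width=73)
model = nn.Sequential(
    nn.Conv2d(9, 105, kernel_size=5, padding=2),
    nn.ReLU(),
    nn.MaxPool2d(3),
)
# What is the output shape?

Input shape: (24, 9, 40, 73)
  -> after Conv2d: (24, 105, 40, 73)
  -> after ReLU: (24, 105, 40, 73)
Output shape: (24, 105, 13, 24)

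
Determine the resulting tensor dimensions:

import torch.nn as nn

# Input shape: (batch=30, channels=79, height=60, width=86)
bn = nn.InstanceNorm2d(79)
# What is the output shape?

Input shape: (30, 79, 60, 86)
Output shape: (30, 79, 60, 86)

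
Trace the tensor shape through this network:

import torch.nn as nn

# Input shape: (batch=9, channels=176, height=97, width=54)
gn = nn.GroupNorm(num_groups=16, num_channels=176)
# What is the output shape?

Input shape: (9, 176, 97, 54)
Output shape: (9, 176, 97, 54)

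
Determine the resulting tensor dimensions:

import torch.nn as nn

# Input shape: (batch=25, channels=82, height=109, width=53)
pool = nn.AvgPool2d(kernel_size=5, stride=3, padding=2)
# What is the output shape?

Input shape: (25, 82, 109, 53)
Output shape: (25, 82, 37, 18)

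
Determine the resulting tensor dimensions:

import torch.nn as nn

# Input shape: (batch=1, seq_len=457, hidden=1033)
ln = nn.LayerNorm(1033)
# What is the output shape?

Input shape: (1, 457, 1033)
Output shape: (1, 457, 1033)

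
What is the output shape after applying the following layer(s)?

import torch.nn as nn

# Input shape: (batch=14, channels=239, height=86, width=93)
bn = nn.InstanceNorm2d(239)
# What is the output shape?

Input shape: (14, 239, 86, 93)
Output shape: (14, 239, 86, 93)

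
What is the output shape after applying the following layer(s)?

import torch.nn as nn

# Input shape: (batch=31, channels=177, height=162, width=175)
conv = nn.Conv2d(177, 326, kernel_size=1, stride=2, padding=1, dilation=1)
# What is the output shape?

Input shape: (31, 177, 162, 175)
Output shape: (31, 326, 82, 89)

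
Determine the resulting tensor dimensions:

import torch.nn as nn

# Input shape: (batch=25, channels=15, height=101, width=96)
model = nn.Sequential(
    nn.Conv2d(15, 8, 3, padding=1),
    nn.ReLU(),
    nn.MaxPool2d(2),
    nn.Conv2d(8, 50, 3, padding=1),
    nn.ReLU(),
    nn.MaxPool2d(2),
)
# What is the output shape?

Input shape: (25, 15, 101, 96)
  -> after first Conv2d: (25, 8, 101, 96)
  -> after first MaxPool2d: (25, 8, 50, 48)
  -> after second Conv2d: (25, 50, 50, 48)
Output shape: (25, 50, 25, 24)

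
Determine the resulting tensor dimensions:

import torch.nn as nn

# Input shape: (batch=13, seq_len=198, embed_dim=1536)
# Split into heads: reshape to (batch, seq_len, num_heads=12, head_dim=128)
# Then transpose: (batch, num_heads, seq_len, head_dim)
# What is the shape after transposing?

Input shape: (13, 198, 1536)
  -> after reshape: (13, 198, 12, 128)
Output shape: (13, 12, 198, 128)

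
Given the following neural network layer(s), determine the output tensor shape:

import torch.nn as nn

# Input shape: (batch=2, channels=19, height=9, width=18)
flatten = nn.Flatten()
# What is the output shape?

Input shape: (2, 19, 9, 18)
Output shape: (2, 3078)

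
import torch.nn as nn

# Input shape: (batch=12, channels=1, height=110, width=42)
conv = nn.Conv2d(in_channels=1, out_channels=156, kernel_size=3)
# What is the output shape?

Input shape: (12, 1, 110, 42)
Output shape: (12, 156, 108, 40)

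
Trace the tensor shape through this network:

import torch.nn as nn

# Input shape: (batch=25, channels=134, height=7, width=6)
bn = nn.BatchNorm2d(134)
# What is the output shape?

Input shape: (25, 134, 7, 6)
Output shape: (25, 134, 7, 6)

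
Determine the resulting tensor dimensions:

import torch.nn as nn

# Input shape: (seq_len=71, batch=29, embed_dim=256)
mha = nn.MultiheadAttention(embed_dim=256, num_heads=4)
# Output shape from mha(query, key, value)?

Input shape: (71, 29, 256)
Output shape: (71, 29, 256)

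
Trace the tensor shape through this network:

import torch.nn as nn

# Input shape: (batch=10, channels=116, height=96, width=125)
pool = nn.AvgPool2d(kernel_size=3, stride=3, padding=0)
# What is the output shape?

Input shape: (10, 116, 96, 125)
Output shape: (10, 116, 32, 41)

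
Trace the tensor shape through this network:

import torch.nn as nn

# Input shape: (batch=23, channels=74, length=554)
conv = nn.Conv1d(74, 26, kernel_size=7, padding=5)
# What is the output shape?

Input shape: (23, 74, 554)
Output shape: (23, 26, 558)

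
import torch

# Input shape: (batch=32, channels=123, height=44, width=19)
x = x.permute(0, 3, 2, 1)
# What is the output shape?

Input shape: (32, 123, 44, 19)
Output shape: (32, 19, 44, 123)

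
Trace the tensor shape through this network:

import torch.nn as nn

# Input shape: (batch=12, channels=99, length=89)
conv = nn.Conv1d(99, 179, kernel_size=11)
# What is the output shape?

Input shape: (12, 99, 89)
Output shape: (12, 179, 79)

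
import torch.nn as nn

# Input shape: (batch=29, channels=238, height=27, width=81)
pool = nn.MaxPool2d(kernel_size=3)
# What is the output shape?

Input shape: (29, 238, 27, 81)
Output shape: (29, 238, 9, 27)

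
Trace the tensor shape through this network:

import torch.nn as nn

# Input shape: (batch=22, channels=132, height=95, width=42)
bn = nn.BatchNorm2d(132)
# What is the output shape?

Input shape: (22, 132, 95, 42)
Output shape: (22, 132, 95, 42)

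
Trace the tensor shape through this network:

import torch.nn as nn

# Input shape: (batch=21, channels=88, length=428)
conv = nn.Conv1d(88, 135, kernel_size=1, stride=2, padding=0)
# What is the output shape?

Input shape: (21, 88, 428)
Output shape: (21, 135, 214)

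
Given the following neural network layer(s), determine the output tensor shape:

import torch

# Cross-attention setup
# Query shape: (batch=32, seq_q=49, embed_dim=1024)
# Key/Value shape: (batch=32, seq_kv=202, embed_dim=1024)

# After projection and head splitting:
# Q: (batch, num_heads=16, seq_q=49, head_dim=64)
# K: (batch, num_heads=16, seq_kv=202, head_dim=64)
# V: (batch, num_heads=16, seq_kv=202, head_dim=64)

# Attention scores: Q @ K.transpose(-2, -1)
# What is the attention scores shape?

Input shape: (32, 49, 1024)
Output shape: (32, 16, 49, 202)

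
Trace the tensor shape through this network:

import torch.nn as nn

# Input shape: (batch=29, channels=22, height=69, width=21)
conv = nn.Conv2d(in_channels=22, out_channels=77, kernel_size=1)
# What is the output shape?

Input shape: (29, 22, 69, 21)
Output shape: (29, 77, 69, 21)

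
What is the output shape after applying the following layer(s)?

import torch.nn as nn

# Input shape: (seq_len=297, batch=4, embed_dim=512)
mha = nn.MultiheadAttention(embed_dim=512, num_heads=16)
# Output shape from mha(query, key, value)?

Input shape: (297, 4, 512)
Output shape: (297, 4, 512)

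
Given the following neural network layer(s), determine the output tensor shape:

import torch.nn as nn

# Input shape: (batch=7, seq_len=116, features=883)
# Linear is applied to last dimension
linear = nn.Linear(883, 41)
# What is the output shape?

Input shape: (7, 116, 883)
Output shape: (7, 116, 41)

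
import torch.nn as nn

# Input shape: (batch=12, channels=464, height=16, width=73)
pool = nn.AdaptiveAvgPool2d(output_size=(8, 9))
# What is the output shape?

Input shape: (12, 464, 16, 73)
Output shape: (12, 464, 8, 9)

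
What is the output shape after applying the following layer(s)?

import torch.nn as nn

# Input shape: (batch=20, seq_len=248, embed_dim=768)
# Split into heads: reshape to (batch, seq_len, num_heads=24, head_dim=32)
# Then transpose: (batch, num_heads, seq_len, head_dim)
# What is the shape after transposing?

Input shape: (20, 248, 768)
  -> after reshape: (20, 248, 24, 32)
Output shape: (20, 24, 248, 32)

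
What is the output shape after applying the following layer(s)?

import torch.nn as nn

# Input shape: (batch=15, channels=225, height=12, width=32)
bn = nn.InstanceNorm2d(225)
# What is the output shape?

Input shape: (15, 225, 12, 32)
Output shape: (15, 225, 12, 32)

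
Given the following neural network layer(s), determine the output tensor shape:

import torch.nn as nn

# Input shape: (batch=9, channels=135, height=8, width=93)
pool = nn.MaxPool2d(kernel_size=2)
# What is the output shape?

Input shape: (9, 135, 8, 93)
Output shape: (9, 135, 4, 46)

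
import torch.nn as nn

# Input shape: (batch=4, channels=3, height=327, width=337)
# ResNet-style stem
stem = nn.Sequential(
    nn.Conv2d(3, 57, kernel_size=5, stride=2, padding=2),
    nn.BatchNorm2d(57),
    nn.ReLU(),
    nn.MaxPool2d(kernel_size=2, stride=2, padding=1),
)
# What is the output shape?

Input shape: (4, 3, 327, 337)
  -> after Conv2d 5x5 stride=2: (4, 57, 164, 169)
Output shape: (4, 57, 83, 85)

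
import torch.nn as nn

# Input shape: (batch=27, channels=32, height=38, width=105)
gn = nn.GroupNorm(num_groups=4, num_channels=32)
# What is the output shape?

Input shape: (27, 32, 38, 105)
Output shape: (27, 32, 38, 105)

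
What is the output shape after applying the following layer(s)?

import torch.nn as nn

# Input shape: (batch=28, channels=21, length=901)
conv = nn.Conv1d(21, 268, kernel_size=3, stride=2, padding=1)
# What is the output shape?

Input shape: (28, 21, 901)
Output shape: (28, 268, 451)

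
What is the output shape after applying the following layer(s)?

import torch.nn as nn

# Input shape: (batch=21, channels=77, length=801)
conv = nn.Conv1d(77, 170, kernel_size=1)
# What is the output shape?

Input shape: (21, 77, 801)
Output shape: (21, 170, 801)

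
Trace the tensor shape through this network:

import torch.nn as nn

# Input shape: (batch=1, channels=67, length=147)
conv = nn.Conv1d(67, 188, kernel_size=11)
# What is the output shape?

Input shape: (1, 67, 147)
Output shape: (1, 188, 137)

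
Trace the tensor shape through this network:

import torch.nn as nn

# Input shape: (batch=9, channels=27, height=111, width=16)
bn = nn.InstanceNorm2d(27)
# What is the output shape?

Input shape: (9, 27, 111, 16)
Output shape: (9, 27, 111, 16)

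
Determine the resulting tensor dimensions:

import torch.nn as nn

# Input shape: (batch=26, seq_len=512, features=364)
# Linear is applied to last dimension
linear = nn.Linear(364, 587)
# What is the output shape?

Input shape: (26, 512, 364)
Output shape: (26, 512, 587)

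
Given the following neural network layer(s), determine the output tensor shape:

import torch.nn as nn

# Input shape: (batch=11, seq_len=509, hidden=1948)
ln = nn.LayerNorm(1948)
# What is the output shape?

Input shape: (11, 509, 1948)
Output shape: (11, 509, 1948)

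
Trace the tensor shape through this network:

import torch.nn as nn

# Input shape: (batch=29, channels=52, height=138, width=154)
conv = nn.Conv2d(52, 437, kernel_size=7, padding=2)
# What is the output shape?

Input shape: (29, 52, 138, 154)
Output shape: (29, 437, 136, 152)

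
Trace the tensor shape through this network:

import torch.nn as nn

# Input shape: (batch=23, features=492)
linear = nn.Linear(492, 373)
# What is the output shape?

Input shape: (23, 492)
Output shape: (23, 373)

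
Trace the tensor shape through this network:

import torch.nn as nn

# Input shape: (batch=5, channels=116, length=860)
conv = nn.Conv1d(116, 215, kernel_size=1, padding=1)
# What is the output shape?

Input shape: (5, 116, 860)
Output shape: (5, 215, 862)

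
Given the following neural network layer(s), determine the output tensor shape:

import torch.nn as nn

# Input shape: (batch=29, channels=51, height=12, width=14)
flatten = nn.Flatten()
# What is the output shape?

Input shape: (29, 51, 12, 14)
Output shape: (29, 8568)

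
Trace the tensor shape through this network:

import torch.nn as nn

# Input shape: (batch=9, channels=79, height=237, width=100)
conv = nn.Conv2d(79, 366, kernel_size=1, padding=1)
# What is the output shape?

Input shape: (9, 79, 237, 100)
Output shape: (9, 366, 239, 102)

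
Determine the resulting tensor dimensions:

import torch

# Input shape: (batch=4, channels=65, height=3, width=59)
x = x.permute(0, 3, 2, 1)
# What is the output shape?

Input shape: (4, 65, 3, 59)
Output shape: (4, 59, 3, 65)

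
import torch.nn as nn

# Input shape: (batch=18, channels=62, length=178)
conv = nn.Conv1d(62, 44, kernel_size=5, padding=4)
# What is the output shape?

Input shape: (18, 62, 178)
Output shape: (18, 44, 182)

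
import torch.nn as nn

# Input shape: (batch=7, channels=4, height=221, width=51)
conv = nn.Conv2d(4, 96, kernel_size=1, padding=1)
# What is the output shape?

Input shape: (7, 4, 221, 51)
Output shape: (7, 96, 223, 53)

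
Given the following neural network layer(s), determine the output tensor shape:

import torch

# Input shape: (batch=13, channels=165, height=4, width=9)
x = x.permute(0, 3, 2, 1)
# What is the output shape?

Input shape: (13, 165, 4, 9)
Output shape: (13, 9, 4, 165)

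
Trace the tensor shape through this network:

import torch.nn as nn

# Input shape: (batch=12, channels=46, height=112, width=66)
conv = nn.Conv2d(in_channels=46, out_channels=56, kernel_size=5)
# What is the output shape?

Input shape: (12, 46, 112, 66)
Output shape: (12, 56, 108, 62)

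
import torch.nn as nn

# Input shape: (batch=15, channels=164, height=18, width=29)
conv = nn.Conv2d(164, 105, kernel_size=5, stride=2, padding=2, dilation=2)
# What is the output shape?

Input shape: (15, 164, 18, 29)
Output shape: (15, 105, 7, 13)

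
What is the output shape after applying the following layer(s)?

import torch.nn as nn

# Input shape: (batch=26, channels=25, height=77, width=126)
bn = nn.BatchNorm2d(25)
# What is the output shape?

Input shape: (26, 25, 77, 126)
Output shape: (26, 25, 77, 126)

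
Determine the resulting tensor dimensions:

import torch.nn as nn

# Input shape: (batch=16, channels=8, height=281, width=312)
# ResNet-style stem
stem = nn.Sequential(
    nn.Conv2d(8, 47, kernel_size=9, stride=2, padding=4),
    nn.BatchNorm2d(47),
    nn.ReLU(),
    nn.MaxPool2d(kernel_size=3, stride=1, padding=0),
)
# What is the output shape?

Input shape: (16, 8, 281, 312)
  -> after Conv2d 9x9 stride=2: (16, 47, 141, 156)
Output shape: (16, 47, 139, 154)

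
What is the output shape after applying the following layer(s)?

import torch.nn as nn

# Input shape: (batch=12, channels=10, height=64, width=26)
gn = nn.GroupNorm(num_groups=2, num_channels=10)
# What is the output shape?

Input shape: (12, 10, 64, 26)
Output shape: (12, 10, 64, 26)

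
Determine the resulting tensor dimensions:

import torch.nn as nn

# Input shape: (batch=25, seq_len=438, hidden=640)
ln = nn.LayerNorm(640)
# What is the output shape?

Input shape: (25, 438, 640)
Output shape: (25, 438, 640)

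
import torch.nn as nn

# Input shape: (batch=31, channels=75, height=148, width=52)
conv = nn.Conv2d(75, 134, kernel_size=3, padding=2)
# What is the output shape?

Input shape: (31, 75, 148, 52)
Output shape: (31, 134, 150, 54)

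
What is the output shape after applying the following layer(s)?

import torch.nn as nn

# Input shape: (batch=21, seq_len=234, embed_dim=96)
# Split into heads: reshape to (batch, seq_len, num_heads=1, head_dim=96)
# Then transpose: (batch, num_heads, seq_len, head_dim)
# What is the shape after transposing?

Input shape: (21, 234, 96)
  -> after reshape: (21, 234, 1, 96)
Output shape: (21, 1, 234, 96)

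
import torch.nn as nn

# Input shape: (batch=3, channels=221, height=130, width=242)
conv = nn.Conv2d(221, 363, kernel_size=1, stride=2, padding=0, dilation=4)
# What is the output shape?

Input shape: (3, 221, 130, 242)
Output shape: (3, 363, 65, 121)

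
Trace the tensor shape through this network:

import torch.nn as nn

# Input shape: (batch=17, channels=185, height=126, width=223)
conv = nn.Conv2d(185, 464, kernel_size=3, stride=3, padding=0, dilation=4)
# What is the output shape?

Input shape: (17, 185, 126, 223)
Output shape: (17, 464, 40, 72)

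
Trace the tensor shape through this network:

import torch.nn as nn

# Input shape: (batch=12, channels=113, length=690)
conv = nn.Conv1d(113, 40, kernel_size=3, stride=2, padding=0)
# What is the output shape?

Input shape: (12, 113, 690)
Output shape: (12, 40, 344)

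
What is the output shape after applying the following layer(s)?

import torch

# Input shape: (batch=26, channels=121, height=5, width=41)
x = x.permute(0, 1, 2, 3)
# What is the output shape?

Input shape: (26, 121, 5, 41)
Output shape: (26, 121, 5, 41)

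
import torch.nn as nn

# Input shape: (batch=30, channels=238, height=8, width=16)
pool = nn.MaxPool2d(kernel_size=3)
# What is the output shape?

Input shape: (30, 238, 8, 16)
Output shape: (30, 238, 2, 5)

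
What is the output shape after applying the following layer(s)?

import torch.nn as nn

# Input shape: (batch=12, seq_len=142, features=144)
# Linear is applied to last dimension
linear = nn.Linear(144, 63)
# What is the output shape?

Input shape: (12, 142, 144)
Output shape: (12, 142, 63)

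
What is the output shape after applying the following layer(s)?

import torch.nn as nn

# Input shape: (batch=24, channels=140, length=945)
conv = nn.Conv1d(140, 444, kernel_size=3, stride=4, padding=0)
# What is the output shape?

Input shape: (24, 140, 945)
Output shape: (24, 444, 236)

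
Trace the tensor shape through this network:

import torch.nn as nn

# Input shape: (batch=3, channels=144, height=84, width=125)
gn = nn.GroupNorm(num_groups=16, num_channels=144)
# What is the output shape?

Input shape: (3, 144, 84, 125)
Output shape: (3, 144, 84, 125)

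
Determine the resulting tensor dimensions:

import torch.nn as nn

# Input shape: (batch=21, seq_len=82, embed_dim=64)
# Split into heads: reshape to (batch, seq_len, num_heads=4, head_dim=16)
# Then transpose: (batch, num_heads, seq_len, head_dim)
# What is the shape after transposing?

Input shape: (21, 82, 64)
  -> after reshape: (21, 82, 4, 16)
Output shape: (21, 4, 82, 16)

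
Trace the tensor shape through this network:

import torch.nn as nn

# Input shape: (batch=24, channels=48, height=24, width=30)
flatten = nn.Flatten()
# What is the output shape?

Input shape: (24, 48, 24, 30)
Output shape: (24, 34560)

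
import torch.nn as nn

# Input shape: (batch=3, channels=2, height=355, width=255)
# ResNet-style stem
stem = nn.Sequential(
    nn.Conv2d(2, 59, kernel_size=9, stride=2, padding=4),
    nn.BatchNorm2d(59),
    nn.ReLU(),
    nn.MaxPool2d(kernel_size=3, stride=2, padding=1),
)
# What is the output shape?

Input shape: (3, 2, 355, 255)
  -> after Conv2d 9x9 stride=2: (3, 59, 178, 128)
Output shape: (3, 59, 89, 64)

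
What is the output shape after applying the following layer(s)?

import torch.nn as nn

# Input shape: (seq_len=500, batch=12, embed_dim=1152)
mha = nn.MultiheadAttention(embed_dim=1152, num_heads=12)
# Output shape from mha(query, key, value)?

Input shape: (500, 12, 1152)
Output shape: (500, 12, 1152)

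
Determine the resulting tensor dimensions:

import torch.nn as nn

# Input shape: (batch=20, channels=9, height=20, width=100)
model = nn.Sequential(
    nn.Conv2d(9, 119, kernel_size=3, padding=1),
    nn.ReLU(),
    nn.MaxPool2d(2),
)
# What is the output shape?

Input shape: (20, 9, 20, 100)
  -> after Conv2d: (20, 119, 20, 100)
  -> after ReLU: (20, 119, 20, 100)
Output shape: (20, 119, 10, 50)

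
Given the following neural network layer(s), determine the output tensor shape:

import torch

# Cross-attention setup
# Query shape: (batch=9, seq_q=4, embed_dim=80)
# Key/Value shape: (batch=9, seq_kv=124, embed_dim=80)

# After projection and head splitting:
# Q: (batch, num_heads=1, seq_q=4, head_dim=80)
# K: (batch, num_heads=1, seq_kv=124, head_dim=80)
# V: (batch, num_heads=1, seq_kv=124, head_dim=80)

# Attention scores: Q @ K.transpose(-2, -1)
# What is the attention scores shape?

Input shape: (9, 4, 80)
Output shape: (9, 1, 4, 124)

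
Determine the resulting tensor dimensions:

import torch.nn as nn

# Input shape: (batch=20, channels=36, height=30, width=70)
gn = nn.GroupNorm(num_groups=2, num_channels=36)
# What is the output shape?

Input shape: (20, 36, 30, 70)
Output shape: (20, 36, 30, 70)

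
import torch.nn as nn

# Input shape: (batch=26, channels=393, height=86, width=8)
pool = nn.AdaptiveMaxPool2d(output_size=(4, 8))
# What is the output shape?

Input shape: (26, 393, 86, 8)
Output shape: (26, 393, 4, 8)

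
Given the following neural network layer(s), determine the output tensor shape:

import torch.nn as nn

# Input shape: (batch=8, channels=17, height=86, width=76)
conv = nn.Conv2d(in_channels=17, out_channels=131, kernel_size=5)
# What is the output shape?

Input shape: (8, 17, 86, 76)
Output shape: (8, 131, 82, 72)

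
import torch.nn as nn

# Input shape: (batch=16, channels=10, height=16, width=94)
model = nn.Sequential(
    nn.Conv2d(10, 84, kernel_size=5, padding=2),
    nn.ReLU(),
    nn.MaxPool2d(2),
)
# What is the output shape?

Input shape: (16, 10, 16, 94)
  -> after Conv2d: (16, 84, 16, 94)
  -> after ReLU: (16, 84, 16, 94)
Output shape: (16, 84, 8, 47)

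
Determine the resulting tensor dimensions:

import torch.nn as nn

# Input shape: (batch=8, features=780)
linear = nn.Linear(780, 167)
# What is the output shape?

Input shape: (8, 780)
Output shape: (8, 167)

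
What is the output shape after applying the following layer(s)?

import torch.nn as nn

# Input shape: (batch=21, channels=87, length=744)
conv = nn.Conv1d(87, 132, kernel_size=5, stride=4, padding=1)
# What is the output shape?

Input shape: (21, 87, 744)
Output shape: (21, 132, 186)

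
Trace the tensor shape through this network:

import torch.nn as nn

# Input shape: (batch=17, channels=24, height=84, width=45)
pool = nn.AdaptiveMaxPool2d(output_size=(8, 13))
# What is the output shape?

Input shape: (17, 24, 84, 45)
Output shape: (17, 24, 8, 13)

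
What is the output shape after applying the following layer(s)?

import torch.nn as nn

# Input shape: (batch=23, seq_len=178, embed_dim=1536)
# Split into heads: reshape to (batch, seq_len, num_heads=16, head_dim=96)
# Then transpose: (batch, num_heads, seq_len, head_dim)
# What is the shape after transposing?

Input shape: (23, 178, 1536)
  -> after reshape: (23, 178, 16, 96)
Output shape: (23, 16, 178, 96)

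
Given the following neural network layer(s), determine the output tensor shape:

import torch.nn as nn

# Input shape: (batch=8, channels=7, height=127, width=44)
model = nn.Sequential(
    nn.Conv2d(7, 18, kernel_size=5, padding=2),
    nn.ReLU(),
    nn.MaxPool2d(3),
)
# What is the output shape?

Input shape: (8, 7, 127, 44)
  -> after Conv2d: (8, 18, 127, 44)
  -> after ReLU: (8, 18, 127, 44)
Output shape: (8, 18, 42, 14)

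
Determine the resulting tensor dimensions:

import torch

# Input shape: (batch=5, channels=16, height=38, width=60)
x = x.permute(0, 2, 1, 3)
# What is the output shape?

Input shape: (5, 16, 38, 60)
Output shape: (5, 38, 16, 60)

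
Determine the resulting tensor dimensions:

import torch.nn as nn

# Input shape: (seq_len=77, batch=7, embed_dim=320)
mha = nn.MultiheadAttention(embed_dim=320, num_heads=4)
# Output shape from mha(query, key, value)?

Input shape: (77, 7, 320)
Output shape: (77, 7, 320)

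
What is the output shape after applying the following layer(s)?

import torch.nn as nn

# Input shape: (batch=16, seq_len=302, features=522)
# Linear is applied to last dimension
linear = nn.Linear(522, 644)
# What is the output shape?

Input shape: (16, 302, 522)
Output shape: (16, 302, 644)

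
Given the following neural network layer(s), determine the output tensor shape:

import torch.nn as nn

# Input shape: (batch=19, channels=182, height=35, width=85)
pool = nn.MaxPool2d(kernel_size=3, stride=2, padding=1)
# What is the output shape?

Input shape: (19, 182, 35, 85)
Output shape: (19, 182, 18, 43)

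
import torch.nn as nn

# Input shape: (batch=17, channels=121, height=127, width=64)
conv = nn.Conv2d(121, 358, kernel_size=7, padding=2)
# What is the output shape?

Input shape: (17, 121, 127, 64)
Output shape: (17, 358, 125, 62)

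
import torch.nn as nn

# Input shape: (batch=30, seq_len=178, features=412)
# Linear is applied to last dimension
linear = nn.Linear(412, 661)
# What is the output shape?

Input shape: (30, 178, 412)
Output shape: (30, 178, 661)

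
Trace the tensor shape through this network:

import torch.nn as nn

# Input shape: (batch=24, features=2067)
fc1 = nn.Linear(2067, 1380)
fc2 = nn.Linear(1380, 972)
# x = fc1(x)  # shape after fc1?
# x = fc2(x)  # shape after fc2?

Input shape: (24, 2067)
  -> after fc1: (24, 1380)
Output shape: (24, 972)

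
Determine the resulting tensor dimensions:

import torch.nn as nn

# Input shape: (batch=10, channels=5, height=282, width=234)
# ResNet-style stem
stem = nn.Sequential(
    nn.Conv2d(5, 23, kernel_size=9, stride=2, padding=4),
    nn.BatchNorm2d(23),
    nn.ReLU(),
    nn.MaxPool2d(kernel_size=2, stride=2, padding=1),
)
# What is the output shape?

Input shape: (10, 5, 282, 234)
  -> after Conv2d 9x9 stride=2: (10, 23, 141, 117)
Output shape: (10, 23, 71, 59)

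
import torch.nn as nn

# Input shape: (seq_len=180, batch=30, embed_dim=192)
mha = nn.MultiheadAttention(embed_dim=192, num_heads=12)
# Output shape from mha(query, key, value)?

Input shape: (180, 30, 192)
Output shape: (180, 30, 192)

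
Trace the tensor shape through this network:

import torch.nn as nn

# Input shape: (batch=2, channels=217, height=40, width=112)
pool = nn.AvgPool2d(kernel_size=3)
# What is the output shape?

Input shape: (2, 217, 40, 112)
Output shape: (2, 217, 13, 37)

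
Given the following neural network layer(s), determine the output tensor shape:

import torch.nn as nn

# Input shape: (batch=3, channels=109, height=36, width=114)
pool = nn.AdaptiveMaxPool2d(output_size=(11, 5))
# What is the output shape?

Input shape: (3, 109, 36, 114)
Output shape: (3, 109, 11, 5)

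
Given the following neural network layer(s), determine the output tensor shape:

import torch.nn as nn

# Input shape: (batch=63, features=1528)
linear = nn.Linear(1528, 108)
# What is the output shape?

Input shape: (63, 1528)
Output shape: (63, 108)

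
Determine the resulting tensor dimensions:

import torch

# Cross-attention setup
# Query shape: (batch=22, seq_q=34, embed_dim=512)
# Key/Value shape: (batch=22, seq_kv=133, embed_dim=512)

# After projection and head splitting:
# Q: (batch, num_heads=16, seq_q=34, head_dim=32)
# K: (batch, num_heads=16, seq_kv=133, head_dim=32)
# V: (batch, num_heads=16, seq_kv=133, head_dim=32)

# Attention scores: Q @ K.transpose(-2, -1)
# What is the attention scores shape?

Input shape: (22, 34, 512)
Output shape: (22, 16, 34, 133)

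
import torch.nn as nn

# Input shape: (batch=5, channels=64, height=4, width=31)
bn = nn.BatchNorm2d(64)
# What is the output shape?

Input shape: (5, 64, 4, 31)
Output shape: (5, 64, 4, 31)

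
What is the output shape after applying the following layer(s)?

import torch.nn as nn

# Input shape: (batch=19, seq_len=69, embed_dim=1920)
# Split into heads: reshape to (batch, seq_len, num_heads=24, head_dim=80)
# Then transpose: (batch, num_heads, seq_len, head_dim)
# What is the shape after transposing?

Input shape: (19, 69, 1920)
  -> after reshape: (19, 69, 24, 80)
Output shape: (19, 24, 69, 80)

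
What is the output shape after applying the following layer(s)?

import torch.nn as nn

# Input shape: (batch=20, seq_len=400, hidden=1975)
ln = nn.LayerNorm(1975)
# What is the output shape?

Input shape: (20, 400, 1975)
Output shape: (20, 400, 1975)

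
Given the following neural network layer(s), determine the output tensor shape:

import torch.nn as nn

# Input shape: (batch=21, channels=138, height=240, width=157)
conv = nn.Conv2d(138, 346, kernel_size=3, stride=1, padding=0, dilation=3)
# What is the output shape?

Input shape: (21, 138, 240, 157)
Output shape: (21, 346, 234, 151)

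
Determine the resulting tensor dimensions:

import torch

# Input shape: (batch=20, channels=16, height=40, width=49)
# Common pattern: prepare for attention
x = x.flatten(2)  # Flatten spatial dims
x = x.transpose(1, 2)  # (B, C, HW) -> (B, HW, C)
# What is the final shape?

Input shape: (20, 16, 40, 49)
  -> after flatten(2): (20, 16, 1960)
Output shape: (20, 1960, 16)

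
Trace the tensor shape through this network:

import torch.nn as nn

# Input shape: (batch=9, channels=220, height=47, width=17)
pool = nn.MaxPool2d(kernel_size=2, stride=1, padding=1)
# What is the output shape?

Input shape: (9, 220, 47, 17)
Output shape: (9, 220, 48, 18)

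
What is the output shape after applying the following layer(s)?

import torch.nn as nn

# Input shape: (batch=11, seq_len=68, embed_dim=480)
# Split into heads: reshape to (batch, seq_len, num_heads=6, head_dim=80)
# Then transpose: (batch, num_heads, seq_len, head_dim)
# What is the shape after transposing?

Input shape: (11, 68, 480)
  -> after reshape: (11, 68, 6, 80)
Output shape: (11, 6, 68, 80)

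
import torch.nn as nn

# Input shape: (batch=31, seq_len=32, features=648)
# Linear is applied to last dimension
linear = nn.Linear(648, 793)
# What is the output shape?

Input shape: (31, 32, 648)
Output shape: (31, 32, 793)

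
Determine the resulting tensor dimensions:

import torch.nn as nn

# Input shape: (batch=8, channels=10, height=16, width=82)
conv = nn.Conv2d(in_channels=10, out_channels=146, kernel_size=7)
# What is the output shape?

Input shape: (8, 10, 16, 82)
Output shape: (8, 146, 10, 76)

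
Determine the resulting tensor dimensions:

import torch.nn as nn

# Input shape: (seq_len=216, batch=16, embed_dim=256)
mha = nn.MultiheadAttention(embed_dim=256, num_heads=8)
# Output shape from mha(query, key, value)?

Input shape: (216, 16, 256)
Output shape: (216, 16, 256)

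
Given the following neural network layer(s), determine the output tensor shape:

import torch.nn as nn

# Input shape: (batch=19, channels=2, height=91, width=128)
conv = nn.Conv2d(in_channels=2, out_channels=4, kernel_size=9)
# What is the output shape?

Input shape: (19, 2, 91, 128)
Output shape: (19, 4, 83, 120)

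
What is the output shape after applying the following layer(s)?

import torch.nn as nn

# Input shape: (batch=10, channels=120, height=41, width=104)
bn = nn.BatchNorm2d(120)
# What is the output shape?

Input shape: (10, 120, 41, 104)
Output shape: (10, 120, 41, 104)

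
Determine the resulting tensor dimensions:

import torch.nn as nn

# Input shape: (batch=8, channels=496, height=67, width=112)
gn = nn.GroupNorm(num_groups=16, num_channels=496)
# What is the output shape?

Input shape: (8, 496, 67, 112)
Output shape: (8, 496, 67, 112)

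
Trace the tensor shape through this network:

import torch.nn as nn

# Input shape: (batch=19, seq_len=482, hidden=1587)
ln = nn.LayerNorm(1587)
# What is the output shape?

Input shape: (19, 482, 1587)
Output shape: (19, 482, 1587)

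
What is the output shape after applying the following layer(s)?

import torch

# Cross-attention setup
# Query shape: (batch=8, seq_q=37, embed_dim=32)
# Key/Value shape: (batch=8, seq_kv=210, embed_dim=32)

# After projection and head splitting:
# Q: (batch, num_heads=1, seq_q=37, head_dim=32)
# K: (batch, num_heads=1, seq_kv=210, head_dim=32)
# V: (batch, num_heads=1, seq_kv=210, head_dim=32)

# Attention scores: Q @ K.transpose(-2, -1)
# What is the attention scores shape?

Input shape: (8, 37, 32)
Output shape: (8, 1, 37, 210)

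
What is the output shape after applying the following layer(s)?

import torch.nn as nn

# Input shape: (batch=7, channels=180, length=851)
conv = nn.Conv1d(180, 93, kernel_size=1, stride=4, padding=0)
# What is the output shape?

Input shape: (7, 180, 851)
Output shape: (7, 93, 213)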